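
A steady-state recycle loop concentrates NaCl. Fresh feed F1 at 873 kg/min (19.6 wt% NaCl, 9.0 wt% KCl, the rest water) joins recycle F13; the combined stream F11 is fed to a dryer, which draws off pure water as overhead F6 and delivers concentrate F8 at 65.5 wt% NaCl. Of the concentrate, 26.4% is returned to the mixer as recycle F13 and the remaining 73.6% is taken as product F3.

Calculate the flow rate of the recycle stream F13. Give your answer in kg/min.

93.7 kg/min

Overall NaCl balance (none leaves overhead): NaCl in fresh feed = NaCl in product, i.e. 873×0.196 = (1−0.264)·F8·0.655.
F8 = 171.11/(0.655×0.736) = 354.94 kg/min.
Recycle F13 = 0.264×354.94 = 93.703 kg/min.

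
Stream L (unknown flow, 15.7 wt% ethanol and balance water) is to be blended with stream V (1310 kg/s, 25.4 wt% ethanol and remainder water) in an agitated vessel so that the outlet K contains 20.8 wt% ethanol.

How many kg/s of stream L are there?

1182 kg/s

Let L be the unknown flow. Total out = 1310 + L.
ethanol balance: 332.74 + 0.157·L = 0.208·(1310 + L)
(0.157 − 0.208)·L = 0.208×1310 − 332.74 = -60.26
L = -60.26 / -0.051 = 1181.6 kg/s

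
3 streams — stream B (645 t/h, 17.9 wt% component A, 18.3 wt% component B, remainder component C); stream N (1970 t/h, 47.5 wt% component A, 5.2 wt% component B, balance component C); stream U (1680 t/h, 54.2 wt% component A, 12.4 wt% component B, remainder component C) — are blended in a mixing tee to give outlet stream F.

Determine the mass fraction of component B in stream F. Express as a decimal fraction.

0.0998

Total flow out = 645 + 1970 + 1680 = 4295 t/h.
component B in = 645×0.183 + 1970×0.052 + 1680×0.124 = 428.79 t/h.
component B mass fraction in F = 428.79/4295 = 0.0998.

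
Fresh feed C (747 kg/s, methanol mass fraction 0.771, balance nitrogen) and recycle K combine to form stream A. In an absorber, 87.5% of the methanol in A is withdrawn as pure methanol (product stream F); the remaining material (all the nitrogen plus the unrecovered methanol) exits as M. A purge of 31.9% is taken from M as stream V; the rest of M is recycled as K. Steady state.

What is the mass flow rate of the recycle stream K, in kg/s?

nitrogen enters only via C and leaves only via the purge: 747×0.229 = 0.319×(nitrogen in M), and the absorber passes all nitrogen, so nitrogen in A = nitrogen in M = 536.25 kg/s.
methanol in A: m_A = 747×0.771 + (1−0.319)·(1−0.875)·m_A, so m_A = 575.94/0.9149 = 629.53 kg/s.
M = (1−0.875)×629.53 + 536.25 = 614.94 kg/s.
Recycle K = (1−0.319)×614.94 = 418.77 kg/s.

418.8 kg/s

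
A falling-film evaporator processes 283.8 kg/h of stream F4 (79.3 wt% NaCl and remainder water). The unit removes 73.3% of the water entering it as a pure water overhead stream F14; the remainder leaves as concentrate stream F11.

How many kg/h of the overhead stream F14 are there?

43.06 kg/h

water entering = 283.8×0.207 = 58.747 kg/h; overhead removed = 0.733×58.747 = 43.061 kg/h.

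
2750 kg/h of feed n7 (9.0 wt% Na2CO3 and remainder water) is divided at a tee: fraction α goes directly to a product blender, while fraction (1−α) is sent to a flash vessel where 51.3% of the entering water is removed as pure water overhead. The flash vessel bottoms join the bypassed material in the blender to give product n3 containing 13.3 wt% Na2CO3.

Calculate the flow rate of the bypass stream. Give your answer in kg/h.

All 2750×0.090 = 247.5 kg/h of Na2CO3 reaches n3, so n3 = 247.5/0.133 = 1860.9 kg/h and vapour = 889.1 kg/h.
The evaporator receives (1−α)·2750 of feed at 0.910 water and removes 0.513 of that water:
0.513×0.910×(1−α)×2750 = 889.1
(1−α) = 889.1/1283.8 = 0.6926;  α = 0.3074.
Bypass flow = 0.3074×2750 = 845.46 kg/h.

845.5 kg/h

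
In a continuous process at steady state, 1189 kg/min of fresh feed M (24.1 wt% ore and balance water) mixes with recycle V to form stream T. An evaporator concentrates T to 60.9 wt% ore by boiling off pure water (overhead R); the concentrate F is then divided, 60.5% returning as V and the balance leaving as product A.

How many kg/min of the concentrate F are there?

Overall ore balance (none leaves overhead): ore in fresh feed = ore in product, i.e. 1189×0.241 = (1−0.605)·F·0.609.
F = 286.55/(0.609×0.395) = 1191.2 kg/min.

1191 kg/min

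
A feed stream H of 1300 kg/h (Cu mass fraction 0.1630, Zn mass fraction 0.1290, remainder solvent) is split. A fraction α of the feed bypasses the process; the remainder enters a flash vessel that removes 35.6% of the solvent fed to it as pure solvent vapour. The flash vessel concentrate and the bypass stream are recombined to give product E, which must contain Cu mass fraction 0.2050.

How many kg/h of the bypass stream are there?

243.3 kg/h

All 1300×0.163 = 211.9 kg/h of Cu reaches E, so E = 211.9/0.205 = 1033.7 kg/h and vapour = 266.34 kg/h.
The evaporator receives (1−α)·1300 of feed at 0.708 solvent and removes 0.356 of that solvent:
0.356×0.708×(1−α)×1300 = 266.34
(1−α) = 266.34/327.66 = 0.8129;  α = 0.1871.
Bypass flow = 0.1871×1300 = 243.29 kg/h.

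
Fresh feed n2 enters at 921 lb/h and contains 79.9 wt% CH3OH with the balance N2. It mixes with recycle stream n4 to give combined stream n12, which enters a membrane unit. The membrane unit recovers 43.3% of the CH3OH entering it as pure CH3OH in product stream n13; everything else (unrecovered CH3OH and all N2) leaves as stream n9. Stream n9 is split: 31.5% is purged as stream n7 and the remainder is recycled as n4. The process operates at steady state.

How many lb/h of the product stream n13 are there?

CH3OH in n12: m_A = 921×0.799 + (1−0.315)·(1−0.433)·m_A, so m_A = 735.88/0.6116 = 1203.2 lb/h.
Product n13 = 0.433×1203.2 = 520.98 lb/h.

521 lb/h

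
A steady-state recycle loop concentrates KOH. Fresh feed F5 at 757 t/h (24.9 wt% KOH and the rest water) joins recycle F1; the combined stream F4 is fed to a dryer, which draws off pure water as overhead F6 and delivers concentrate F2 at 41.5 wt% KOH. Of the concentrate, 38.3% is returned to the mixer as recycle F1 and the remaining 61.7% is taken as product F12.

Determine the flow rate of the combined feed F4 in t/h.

1039 t/h

Overall KOH balance (none leaves overhead): KOH in fresh feed = KOH in product, i.e. 757×0.249 = (1−0.383)·F2·0.415.
F2 = 188.49/(0.415×0.617) = 736.14 t/h.
Recycle F1 = 0.383×736.14 = 281.94 t/h.
Combined feed F4 = 757 + 281.94 = 1038.9 t/h.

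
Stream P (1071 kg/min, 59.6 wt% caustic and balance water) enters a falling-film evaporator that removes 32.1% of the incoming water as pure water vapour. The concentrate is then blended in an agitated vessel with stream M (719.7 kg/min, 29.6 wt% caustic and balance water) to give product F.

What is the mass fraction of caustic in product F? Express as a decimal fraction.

Vapour removed = 0.321×0.404×1071 = 138.89 kg/min; concentrate = 932.11 kg/min.
caustic reaching the mixer = 638.32 (from concentrate) + 719.7×0.296 = 851.35 kg/min.
Product flow = 932.11 + 719.7 = 1651.8 kg/min; caustic fraction = 0.515.

0.515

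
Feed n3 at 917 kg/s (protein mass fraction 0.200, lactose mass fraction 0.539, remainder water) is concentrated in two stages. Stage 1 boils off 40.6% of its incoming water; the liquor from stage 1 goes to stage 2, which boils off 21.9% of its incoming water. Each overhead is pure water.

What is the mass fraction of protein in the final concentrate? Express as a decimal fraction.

water in feed = 917×0.261 = 239.34 kg/s.
After stage 1: water left = (1−0.406)×239.34 = 142.17; stream total = 819.83 kg/s.
After stage 2: water left = (1−0.219)×142.17 = 111.03; final concentrate = 788.69 kg/s.
protein fraction = 183.4/788.69 = 0.233.

0.233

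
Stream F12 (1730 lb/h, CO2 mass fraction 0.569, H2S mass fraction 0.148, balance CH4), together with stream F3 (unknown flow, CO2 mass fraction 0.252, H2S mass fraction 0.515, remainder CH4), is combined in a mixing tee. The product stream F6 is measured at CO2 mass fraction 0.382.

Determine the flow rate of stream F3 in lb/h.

Let F3 be the unknown flow. Total out = 1730 + F3.
CO2 balance: 984.37 + 0.252·F3 = 0.382·(1730 + F3)
(0.252 − 0.382)·F3 = 0.382×1730 − 984.37 = -323.51
F3 = -323.51 / -0.130 = 2488.5 lb/h

2489 lb/h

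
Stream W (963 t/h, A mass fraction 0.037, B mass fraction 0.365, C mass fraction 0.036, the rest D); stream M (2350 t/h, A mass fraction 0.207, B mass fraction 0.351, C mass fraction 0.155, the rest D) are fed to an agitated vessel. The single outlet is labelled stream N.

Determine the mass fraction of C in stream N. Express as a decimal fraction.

0.120

Total flow out = 963 + 2350 = 3313 t/h.
C in = 963×0.036 + 2350×0.155 = 398.92 t/h.
C mass fraction in N = 398.92/3313 = 0.120.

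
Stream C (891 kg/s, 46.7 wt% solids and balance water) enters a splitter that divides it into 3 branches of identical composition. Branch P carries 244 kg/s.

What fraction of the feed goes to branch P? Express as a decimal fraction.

Fraction to P = 244/891 = 0.2738.

0.274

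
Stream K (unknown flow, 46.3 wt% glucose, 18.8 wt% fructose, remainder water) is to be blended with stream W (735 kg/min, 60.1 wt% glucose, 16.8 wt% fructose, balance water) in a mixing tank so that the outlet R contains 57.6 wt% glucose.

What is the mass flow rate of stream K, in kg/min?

162.6 kg/min

Let K be the unknown flow. Total out = 735 + K.
glucose balance: 441.73 + 0.463·K = 0.576·(735 + K)
(0.463 − 0.576)·K = 0.576×735 − 441.73 = -18.375
K = -18.375 / -0.113 = 162.61 kg/min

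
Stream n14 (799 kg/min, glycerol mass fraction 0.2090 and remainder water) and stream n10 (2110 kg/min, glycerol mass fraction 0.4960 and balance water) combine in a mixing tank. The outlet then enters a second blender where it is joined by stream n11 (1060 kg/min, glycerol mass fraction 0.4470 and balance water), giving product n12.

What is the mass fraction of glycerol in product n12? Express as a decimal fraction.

Overall, product flow = 3969 kg/min.
glycerol in = 799×0.209 + 2110×0.496 + 1060×0.447 = 1687.4 kg/min.
glycerol fraction in n12 = 0.4251.

0.4251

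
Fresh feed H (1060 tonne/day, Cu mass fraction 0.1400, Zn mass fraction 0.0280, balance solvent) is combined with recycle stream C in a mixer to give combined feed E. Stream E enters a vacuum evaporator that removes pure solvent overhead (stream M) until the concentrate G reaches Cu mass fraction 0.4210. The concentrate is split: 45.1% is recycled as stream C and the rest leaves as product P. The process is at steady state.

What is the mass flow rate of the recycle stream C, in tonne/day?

Overall Cu balance (none leaves overhead): Cu in fresh feed = Cu in product, i.e. 1060×0.140 = (1−0.451)·G·0.421.
G = 148.4/(0.421×0.549) = 642.07 tonne/day.
Recycle C = 0.451×642.07 = 289.57 tonne/day.

289.6 tonne/day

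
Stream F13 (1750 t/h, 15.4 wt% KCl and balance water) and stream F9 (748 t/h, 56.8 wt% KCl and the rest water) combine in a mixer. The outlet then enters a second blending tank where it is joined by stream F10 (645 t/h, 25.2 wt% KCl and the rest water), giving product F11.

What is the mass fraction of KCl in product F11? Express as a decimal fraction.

0.273

Overall, product flow = 3143 t/h.
KCl in = 1750×0.154 + 748×0.568 + 645×0.252 = 856.9 t/h.
KCl fraction in F11 = 0.273.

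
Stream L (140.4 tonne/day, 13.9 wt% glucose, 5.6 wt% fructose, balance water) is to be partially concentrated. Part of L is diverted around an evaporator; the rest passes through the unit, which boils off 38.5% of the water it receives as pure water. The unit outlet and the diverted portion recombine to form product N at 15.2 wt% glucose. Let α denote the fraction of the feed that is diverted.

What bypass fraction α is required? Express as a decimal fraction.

All 140.4×0.139 = 19.516 tonne/day of glucose reaches N, so N = 19.516/0.152 = 128.39 tonne/day and vapour = 12.008 tonne/day.
The evaporator receives (1−α)·140.4 of feed at 0.805 water and removes 0.385 of that water:
0.385×0.805×(1−α)×140.4 = 12.008
(1−α) = 12.008/43.513 = 0.2760;  α = 0.7240.

0.724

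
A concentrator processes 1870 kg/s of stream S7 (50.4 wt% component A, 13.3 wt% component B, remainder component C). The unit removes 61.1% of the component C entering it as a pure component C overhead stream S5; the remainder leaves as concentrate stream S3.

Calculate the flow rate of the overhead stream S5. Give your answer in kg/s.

component C entering = 1870×0.363 = 678.81 kg/s; overhead removed = 0.611×678.81 = 414.75 kg/s.

414.8 kg/s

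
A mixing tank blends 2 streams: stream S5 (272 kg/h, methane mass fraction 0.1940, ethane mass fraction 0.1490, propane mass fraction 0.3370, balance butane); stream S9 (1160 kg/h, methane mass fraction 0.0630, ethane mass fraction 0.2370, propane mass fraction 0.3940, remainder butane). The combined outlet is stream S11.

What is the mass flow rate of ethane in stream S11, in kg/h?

ethane out = ethane in = 272×0.149 + 1160×0.237 = 315.45 kg/h.

315.4 kg/h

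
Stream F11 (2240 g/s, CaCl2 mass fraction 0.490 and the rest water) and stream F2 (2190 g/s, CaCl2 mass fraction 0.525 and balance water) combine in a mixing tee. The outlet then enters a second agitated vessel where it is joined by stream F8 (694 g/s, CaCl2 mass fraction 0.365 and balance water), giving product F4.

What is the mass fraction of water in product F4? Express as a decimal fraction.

0.512

Overall, product flow = 5124 g/s.
water in = 2240×0.510 + 2190×0.475 + 694×0.635 = 2623.3 g/s.
water fraction in F4 = 0.512.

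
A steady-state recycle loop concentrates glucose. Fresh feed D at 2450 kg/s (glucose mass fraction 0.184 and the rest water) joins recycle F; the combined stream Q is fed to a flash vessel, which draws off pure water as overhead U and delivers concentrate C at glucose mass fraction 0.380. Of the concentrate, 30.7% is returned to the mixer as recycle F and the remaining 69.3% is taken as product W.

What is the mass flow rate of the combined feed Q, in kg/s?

2976 kg/s

Overall glucose balance (none leaves overhead): glucose in fresh feed = glucose in product, i.e. 2450×0.184 = (1−0.307)·C·0.380.
C = 450.8/(0.380×0.693) = 1711.9 kg/s.
Recycle F = 0.307×1711.9 = 525.54 kg/s.
Combined feed Q = 2450 + 525.54 = 2975.5 kg/s.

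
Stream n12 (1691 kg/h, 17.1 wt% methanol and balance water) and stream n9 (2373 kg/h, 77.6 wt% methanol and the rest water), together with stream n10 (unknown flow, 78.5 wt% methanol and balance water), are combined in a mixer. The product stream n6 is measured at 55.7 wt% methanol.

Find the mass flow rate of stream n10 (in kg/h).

583.5 kg/h

Let n10 be the unknown flow. Total out = 4064 + n10.
methanol balance: 2130.6 + 0.785·n10 = 0.557·(4064 + n10)
(0.785 − 0.557)·n10 = 0.557×4064 − 2130.6 = 133.04
n10 = 133.04 / 0.228 = 583.5 kg/h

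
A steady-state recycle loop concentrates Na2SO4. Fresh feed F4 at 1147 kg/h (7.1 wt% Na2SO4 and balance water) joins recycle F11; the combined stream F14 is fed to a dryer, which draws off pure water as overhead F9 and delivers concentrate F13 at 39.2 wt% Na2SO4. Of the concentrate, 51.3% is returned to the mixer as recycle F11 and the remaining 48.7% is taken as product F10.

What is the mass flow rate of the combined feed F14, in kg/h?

Overall Na2SO4 balance (none leaves overhead): Na2SO4 in fresh feed = Na2SO4 in product, i.e. 1147×0.071 = (1−0.513)·F13·0.392.
F13 = 81.437/(0.392×0.487) = 426.59 kg/h.
Recycle F11 = 0.513×426.59 = 218.84 kg/h.
Combined feed F14 = 1147 + 218.84 = 1365.8 kg/h.

1366 kg/h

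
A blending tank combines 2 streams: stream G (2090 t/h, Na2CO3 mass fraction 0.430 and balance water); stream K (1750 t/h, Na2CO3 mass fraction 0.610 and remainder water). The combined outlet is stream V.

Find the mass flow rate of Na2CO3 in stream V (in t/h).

1966 t/h

Na2CO3 out = Na2CO3 in = 2090×0.430 + 1750×0.610 = 1966.2 t/h.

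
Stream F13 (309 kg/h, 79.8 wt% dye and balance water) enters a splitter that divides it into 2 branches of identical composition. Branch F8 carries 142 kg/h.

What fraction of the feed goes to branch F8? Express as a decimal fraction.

0.460

Fraction to F8 = 142/309 = 0.4595.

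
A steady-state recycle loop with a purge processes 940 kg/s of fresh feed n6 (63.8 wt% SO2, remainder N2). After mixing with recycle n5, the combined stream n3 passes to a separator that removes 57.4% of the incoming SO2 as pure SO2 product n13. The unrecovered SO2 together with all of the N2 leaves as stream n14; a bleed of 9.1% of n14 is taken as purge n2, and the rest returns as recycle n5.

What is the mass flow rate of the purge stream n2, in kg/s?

378.2 kg/s

N2 enters only via n6 and leaves only via the purge: 940×0.362 = 0.091×(N2 in n14), and the separator passes all N2, so N2 in n3 = N2 in n14 = 3739.3 kg/s.
SO2 in n3: m_A = 940×0.638 + (1−0.091)·(1−0.574)·m_A, so m_A = 599.72/0.6128 = 978.71 kg/s.
n14 = (1−0.574)×978.71 + 3739.3 = 4156.3 kg/s.
Purge n2 = 0.091×4156.3 = 378.22 kg/s.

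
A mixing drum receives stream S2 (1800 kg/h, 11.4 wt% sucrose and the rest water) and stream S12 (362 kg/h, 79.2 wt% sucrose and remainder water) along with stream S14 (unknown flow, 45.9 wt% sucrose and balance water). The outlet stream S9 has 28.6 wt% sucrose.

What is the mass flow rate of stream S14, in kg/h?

Let S14 be the unknown flow. Total out = 2162 + S14.
sucrose balance: 491.9 + 0.459·S14 = 0.286·(2162 + S14)
(0.459 − 0.286)·S14 = 0.286×2162 − 491.9 = 126.43
S14 = 126.43 / 0.173 = 730.8 kg/h

730.8 kg/h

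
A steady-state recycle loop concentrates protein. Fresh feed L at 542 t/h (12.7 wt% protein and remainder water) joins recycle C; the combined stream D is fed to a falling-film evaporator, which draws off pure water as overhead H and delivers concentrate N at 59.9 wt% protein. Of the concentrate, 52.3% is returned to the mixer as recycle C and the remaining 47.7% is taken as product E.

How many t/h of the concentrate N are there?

Overall protein balance (none leaves overhead): protein in fresh feed = protein in product, i.e. 542×0.127 = (1−0.523)·N·0.599.
N = 68.834/(0.599×0.477) = 240.91 t/h.

240.9 t/h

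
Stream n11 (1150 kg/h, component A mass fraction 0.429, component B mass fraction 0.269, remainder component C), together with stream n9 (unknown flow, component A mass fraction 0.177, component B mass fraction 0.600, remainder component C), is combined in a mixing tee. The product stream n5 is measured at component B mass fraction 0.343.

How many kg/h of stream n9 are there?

331.1 kg/h

Let n9 be the unknown flow. Total out = 1150 + n9.
component B balance: 309.35 + 0.600·n9 = 0.343·(1150 + n9)
(0.600 − 0.343)·n9 = 0.343×1150 − 309.35 = 85.1
n9 = 85.1 / 0.257 = 331.13 kg/h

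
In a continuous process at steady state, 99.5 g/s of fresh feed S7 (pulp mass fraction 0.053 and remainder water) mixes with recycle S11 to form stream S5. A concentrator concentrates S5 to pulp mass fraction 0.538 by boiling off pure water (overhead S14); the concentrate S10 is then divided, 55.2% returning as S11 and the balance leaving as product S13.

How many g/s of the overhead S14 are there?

Overall pulp balance (none leaves overhead): pulp in fresh feed = pulp in product, i.e. 99.5×0.053 = (1−0.552)·S10·0.538.
S10 = 5.2735/(0.538×0.448) = 21.88 g/s.
Recycle S11 = 0.552×21.88 = 12.078 g/s.
Combined feed S5 = 99.5 + 12.078 = 111.58 g/s.
Overhead S14 = S5 − S10 = 111.58 − 21.88 = 89.698 g/s.

89.7 g/s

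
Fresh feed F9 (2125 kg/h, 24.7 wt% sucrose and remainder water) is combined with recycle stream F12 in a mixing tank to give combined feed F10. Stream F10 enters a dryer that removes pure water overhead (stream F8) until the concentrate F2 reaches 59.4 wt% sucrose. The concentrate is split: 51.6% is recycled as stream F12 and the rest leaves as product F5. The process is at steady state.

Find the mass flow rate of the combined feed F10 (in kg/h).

3067 kg/h

Overall sucrose balance (none leaves overhead): sucrose in fresh feed = sucrose in product, i.e. 2125×0.247 = (1−0.516)·F2·0.594.
F2 = 524.88/(0.594×0.484) = 1825.7 kg/h.
Recycle F12 = 0.516×1825.7 = 942.05 kg/h.
Combined feed F10 = 2125 + 942.05 = 3067 kg/h.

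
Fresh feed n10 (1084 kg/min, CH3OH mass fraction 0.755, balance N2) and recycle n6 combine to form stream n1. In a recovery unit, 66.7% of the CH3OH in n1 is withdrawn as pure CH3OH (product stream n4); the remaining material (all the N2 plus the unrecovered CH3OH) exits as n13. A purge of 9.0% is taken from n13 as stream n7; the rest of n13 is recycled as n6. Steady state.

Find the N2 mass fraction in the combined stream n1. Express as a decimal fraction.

N2 enters only via n10 and leaves only via the purge: 1084×0.245 = 0.090×(N2 in n13), and the recovery unit passes all N2, so N2 in n1 = N2 in n13 = 2950.9 kg/min.
CH3OH in n1: m_A = 1084×0.755 + (1−0.090)·(1−0.667)·m_A, so m_A = 818.42/0.6970 = 1174.3 kg/min.
n1 = 1174.3 + 2950.9 = 4125.1 kg/min.
N2 fraction in n1 = 2950.9/4125.1 = 0.715.

0.715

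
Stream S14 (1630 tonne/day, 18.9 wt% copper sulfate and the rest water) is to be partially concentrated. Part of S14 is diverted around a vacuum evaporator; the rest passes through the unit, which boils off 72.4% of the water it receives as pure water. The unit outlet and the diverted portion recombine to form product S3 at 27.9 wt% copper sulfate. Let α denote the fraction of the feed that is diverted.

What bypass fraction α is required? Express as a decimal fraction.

All 1630×0.189 = 308.07 tonne/day of copper sulfate reaches S3, so S3 = 308.07/0.279 = 1104.2 tonne/day and vapour = 525.81 tonne/day.
The evaporator receives (1−α)·1630 of feed at 0.811 water and removes 0.724 of that water:
0.724×0.811×(1−α)×1630 = 525.81
(1−α) = 525.81/957.08 = 0.5494;  α = 0.4506.

0.451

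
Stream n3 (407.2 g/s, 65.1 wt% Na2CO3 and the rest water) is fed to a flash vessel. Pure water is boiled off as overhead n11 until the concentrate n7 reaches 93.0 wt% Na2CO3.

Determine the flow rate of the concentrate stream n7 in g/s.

Na2CO3 is conserved: 407.2×0.651 = 265.09 g/s all reports to the concentrate.
Concentrate = 265.09/(target fraction) = 285.04 g/s.

285 g/s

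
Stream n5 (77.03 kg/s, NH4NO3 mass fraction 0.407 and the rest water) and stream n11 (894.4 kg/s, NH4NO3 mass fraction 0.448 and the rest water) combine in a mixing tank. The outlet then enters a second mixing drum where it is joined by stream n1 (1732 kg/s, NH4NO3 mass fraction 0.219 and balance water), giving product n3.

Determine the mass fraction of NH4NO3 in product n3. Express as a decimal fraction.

Overall, product flow = 2703.4 kg/s.
NH4NO3 in = 77.03×0.407 + 894.4×0.448 + 1732×0.219 = 811.35 kg/s.
NH4NO3 fraction in n3 = 0.300.

0.300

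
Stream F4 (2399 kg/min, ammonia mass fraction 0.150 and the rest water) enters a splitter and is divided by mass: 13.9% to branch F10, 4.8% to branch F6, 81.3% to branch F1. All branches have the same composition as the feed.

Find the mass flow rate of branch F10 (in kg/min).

333.5 kg/min

Branch F10 flow = 0.139×2399 = 333.46 kg/min.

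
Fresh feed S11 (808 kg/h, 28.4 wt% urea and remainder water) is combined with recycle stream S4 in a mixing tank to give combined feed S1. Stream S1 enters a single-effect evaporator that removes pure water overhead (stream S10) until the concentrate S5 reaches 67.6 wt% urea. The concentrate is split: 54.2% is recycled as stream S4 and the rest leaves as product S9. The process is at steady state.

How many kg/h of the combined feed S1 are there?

1210 kg/h

Overall urea balance (none leaves overhead): urea in fresh feed = urea in product, i.e. 808×0.284 = (1−0.542)·S5·0.676.
S5 = 229.47/(0.676×0.458) = 741.17 kg/h.
Recycle S4 = 0.542×741.17 = 401.71 kg/h.
Combined feed S1 = 808 + 401.71 = 1209.7 kg/h.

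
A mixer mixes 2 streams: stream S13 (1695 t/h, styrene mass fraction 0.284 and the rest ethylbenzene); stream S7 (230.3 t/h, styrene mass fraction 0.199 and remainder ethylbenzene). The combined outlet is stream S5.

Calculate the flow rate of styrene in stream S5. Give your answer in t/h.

527.2 t/h

styrene out = styrene in = 1695×0.284 + 230.3×0.199 = 527.21 t/h.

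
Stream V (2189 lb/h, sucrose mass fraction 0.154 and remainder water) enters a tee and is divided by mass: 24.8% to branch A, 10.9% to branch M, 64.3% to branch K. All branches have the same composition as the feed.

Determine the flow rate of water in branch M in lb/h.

201.9 lb/h

Branch M total = 0.109×2189 = 238.6 lb/h.
water in M = 0.846×238.6 = 201.86 lb/h.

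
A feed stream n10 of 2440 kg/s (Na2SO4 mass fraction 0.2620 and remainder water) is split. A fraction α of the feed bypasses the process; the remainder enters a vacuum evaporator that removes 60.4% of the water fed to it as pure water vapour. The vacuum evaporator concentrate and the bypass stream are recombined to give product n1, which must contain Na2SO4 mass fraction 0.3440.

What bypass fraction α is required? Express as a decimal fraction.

All 2440×0.262 = 639.28 kg/s of Na2SO4 reaches n1, so n1 = 639.28/0.344 = 1858.4 kg/s and vapour = 581.63 kg/s.
The evaporator receives (1−α)·2440 of feed at 0.738 water and removes 0.604 of that water:
0.604×0.738×(1−α)×2440 = 581.63
(1−α) = 581.63/1087.6 = 0.5348;  α = 0.4652.

0.465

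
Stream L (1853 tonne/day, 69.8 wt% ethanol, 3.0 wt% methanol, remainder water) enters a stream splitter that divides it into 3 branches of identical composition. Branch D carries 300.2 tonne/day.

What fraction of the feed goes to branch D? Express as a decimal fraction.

0.162

Fraction to D = 300.2/1853 = 0.1620.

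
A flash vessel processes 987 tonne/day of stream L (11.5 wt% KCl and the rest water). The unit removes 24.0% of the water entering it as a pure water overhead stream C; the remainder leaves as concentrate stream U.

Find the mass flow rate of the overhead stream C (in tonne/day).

water entering = 987×0.885 = 873.5 tonne/day; overhead removed = 0.240×873.5 = 209.64 tonne/day.

209.6 tonne/day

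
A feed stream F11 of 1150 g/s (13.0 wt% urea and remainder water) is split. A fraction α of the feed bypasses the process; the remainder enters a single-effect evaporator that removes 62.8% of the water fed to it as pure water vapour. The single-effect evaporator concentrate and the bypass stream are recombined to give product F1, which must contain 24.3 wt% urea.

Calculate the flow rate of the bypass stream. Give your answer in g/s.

All 1150×0.130 = 149.5 g/s of urea reaches F1, so F1 = 149.5/0.243 = 615.23 g/s and vapour = 534.77 g/s.
The evaporator receives (1−α)·1150 of feed at 0.870 water and removes 0.628 of that water:
0.628×0.870×(1−α)×1150 = 534.77
(1−α) = 534.77/628.31 = 0.8511;  α = 0.1489.
Bypass flow = 0.1489×1150 = 171.21 g/s.

171.2 g/s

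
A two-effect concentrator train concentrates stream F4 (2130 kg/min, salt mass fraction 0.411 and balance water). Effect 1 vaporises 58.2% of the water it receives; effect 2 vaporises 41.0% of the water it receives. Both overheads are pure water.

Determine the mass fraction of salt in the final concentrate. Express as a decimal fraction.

0.739

water in feed = 2130×0.589 = 1254.6 kg/min.
After stage 1: water left = (1−0.582)×1254.6 = 524.41; stream total = 1399.8 kg/min.
After stage 2: water left = (1−0.410)×524.41 = 309.4; final concentrate = 1184.8 kg/min.
salt fraction = 875.43/1184.8 = 0.739.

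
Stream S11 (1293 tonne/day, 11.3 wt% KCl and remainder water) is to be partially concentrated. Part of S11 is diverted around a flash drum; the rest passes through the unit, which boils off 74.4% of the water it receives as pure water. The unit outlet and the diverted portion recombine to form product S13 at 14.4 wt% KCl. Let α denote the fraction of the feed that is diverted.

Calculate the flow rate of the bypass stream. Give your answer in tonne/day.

All 1293×0.113 = 146.11 tonne/day of KCl reaches S13, so S13 = 146.11/0.144 = 1014.6 tonne/day and vapour = 278.35 tonne/day.
The evaporator receives (1−α)·1293 of feed at 0.887 water and removes 0.744 of that water:
0.744×0.887×(1−α)×1293 = 278.35
(1−α) = 278.35/853.29 = 0.3262;  α = 0.6738.
Bypass flow = 0.6738×1293 = 871.21 tonne/day.

871.2 tonne/day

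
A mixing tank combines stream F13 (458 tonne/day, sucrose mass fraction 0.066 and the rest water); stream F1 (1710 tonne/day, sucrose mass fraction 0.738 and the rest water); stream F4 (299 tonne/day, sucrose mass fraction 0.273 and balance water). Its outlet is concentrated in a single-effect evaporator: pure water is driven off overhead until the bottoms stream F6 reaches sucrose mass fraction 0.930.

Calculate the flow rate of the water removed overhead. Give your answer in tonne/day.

989.8 tonne/day

sucrose entering = 458×0.066 + 1710×0.738 + 299×0.273 = 1373.8 tonne/day.
All sucrose reports to F6, so F6 = 1373.8/0.930 = 1477.2 tonne/day.
Total feed = 2467 tonne/day; overhead = 2467 − 1477.2 = 989.76 tonne/day.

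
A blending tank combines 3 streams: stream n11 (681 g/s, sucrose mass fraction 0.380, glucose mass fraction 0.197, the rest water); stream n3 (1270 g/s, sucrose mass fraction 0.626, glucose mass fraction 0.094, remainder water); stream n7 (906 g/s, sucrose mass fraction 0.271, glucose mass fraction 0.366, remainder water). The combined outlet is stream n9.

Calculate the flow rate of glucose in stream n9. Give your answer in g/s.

585.1 g/s

glucose out = glucose in = 681×0.197 + 1270×0.094 + 906×0.366 = 585.13 g/s.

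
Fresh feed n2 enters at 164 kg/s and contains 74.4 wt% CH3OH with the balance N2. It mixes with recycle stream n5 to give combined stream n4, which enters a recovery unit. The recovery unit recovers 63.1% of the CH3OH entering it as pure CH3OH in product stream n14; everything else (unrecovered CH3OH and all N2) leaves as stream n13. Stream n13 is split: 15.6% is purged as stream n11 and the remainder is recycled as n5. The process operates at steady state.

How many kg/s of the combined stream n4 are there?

N2 enters only via n2 and leaves only via the purge: 164×0.256 = 0.156×(N2 in n13), and the recovery unit passes all N2, so N2 in n4 = N2 in n13 = 269.13 kg/s.
CH3OH in n4: m_A = 164×0.744 + (1−0.156)·(1−0.631)·m_A, so m_A = 122.02/0.6886 = 177.2 kg/s.
n4 = 177.2 + 269.13 = 446.33 kg/s.

446.3 kg/s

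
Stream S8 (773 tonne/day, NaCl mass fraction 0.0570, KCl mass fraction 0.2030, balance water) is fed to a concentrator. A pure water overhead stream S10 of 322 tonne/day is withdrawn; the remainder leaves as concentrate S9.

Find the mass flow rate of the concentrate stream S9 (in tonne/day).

Concentrate = 773 − 322 = 451 tonne/day.

451 tonne/day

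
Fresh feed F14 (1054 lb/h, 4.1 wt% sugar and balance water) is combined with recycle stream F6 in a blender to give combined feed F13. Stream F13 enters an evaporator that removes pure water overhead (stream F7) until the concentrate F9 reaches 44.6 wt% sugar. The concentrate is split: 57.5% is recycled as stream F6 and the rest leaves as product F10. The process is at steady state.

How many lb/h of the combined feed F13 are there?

1185 lb/h

Overall sugar balance (none leaves overhead): sugar in fresh feed = sugar in product, i.e. 1054×0.041 = (1−0.575)·F9·0.446.
F9 = 43.214/(0.446×0.425) = 227.98 lb/h.
Recycle F6 = 0.575×227.98 = 131.09 lb/h.
Combined feed F13 = 1054 + 131.09 = 1185.1 lb/h.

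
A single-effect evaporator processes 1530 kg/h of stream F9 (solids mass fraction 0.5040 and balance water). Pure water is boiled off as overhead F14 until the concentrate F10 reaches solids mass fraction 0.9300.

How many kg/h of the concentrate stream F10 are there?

829.2 kg/h

solids is conserved: 1530×0.504 = 771.12 kg/h all reports to the concentrate.
Concentrate = 771.12/(target fraction) = 829.16 kg/h.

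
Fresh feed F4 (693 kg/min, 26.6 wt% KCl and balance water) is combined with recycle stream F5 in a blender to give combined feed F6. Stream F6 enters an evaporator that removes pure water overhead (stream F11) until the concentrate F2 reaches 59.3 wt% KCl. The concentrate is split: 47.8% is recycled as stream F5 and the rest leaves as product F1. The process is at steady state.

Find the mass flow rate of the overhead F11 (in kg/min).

Overall KCl balance (none leaves overhead): KCl in fresh feed = KCl in product, i.e. 693×0.266 = (1−0.478)·F2·0.593.
F2 = 184.34/(0.593×0.522) = 595.51 kg/min.
Recycle F5 = 0.478×595.51 = 284.65 kg/min.
Combined feed F6 = 693 + 284.65 = 977.65 kg/min.
Overhead F11 = F6 − F2 = 977.65 − 595.51 = 382.14 kg/min.

382.1 kg/min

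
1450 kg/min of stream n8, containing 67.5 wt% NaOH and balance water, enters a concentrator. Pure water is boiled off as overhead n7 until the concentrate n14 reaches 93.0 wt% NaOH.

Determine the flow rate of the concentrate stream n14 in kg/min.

1052 kg/min

NaOH is conserved: 1450×0.675 = 978.75 kg/min all reports to the concentrate.
Concentrate = 978.75/(target fraction) = 1052.4 kg/min.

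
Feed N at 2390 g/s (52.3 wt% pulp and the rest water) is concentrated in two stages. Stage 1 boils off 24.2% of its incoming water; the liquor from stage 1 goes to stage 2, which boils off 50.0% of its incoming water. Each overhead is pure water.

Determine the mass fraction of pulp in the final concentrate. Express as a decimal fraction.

water in feed = 2390×0.477 = 1140 g/s.
After stage 1: water left = (1−0.242)×1140 = 864.14; stream total = 2114.1 g/s.
After stage 2: water left = (1−0.500)×864.14 = 432.07; final concentrate = 1682 g/s.
pulp fraction = 1250/1682 = 0.743.

0.743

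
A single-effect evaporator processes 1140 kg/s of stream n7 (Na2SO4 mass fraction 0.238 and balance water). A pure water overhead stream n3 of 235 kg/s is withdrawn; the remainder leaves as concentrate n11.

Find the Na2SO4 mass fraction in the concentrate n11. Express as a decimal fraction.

0.300

Na2SO4 is not removed: 1140×0.238 = 271.32 kg/s of Na2SO4 enters n11.
Concentrate = 1140 − 235 = 905 kg/s.
Mass fraction = 271.32/905 = 0.300.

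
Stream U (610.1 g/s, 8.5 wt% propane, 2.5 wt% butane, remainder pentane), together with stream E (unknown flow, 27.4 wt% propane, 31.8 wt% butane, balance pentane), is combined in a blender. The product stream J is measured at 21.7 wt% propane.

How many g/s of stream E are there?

1413 g/s

Let E be the unknown flow. Total out = 610.1 + E.
propane balance: 51.859 + 0.274·E = 0.217·(610.1 + E)
(0.274 − 0.217)·E = 0.217×610.1 − 51.859 = 80.533
E = 80.533 / 0.057 = 1412.9 g/s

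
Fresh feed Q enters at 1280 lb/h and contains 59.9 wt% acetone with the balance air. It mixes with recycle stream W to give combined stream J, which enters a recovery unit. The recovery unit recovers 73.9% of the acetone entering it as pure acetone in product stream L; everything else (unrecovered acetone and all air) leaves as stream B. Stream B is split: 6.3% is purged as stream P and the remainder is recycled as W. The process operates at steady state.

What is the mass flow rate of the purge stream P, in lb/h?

air enters only via Q and leaves only via the purge: 1280×0.401 = 0.063×(air in B), and the recovery unit passes all air, so air in J = air in B = 8147.3 lb/h.
acetone in J: m_A = 1280×0.599 + (1−0.063)·(1−0.739)·m_A, so m_A = 766.72/0.7554 = 1014.9 lb/h.
B = (1−0.739)×1014.9 + 8147.3 = 8412.2 lb/h.
Purge P = 0.063×8412.2 = 529.97 lb/h.

530 lb/h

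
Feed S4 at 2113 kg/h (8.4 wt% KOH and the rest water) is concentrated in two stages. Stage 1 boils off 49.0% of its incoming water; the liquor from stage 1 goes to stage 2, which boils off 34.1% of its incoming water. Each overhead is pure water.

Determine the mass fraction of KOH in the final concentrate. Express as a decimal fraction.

0.214

water in feed = 2113×0.916 = 1935.5 kg/h.
After stage 1: water left = (1−0.490)×1935.5 = 987.11; stream total = 1164.6 kg/h.
After stage 2: water left = (1−0.341)×987.11 = 650.5; final concentrate = 828 kg/h.
KOH fraction = 177.49/828 = 0.214.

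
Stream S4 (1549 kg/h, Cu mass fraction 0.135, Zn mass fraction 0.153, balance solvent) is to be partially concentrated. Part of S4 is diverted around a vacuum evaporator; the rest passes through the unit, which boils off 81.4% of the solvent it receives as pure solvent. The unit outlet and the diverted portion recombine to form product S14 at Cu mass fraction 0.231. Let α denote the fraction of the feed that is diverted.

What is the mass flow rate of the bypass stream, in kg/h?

438.3 kg/h

All 1549×0.135 = 209.12 kg/h of Cu reaches S14, so S14 = 209.12/0.231 = 905.26 kg/h and vapour = 643.74 kg/h.
The evaporator receives (1−α)·1549 of feed at 0.712 solvent and removes 0.814 of that solvent:
0.814×0.712×(1−α)×1549 = 643.74
(1−α) = 643.74/897.75 = 0.7171;  α = 0.2829.
Bypass flow = 0.2829×1549 = 438.28 kg/h.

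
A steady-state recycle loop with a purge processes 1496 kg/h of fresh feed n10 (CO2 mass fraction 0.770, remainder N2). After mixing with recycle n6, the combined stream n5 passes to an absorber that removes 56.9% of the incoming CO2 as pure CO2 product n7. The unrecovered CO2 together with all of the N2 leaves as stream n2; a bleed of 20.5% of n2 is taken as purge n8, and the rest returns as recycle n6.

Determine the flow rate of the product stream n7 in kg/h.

997.1 kg/h

CO2 in n5: m_A = 1496×0.770 + (1−0.205)·(1−0.569)·m_A, so m_A = 1151.9/0.6574 = 1752.4 kg/h.
Product n7 = 0.569×1752.4 = 997.09 kg/h.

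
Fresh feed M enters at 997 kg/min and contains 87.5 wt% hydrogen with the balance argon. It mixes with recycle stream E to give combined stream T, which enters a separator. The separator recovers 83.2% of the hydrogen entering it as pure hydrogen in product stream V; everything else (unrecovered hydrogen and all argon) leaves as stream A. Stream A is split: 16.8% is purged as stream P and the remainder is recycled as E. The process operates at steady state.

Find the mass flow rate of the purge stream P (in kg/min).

argon enters only via M and leaves only via the purge: 997×0.125 = 0.168×(argon in A), and the separator passes all argon, so argon in T = argon in A = 741.82 kg/min.
hydrogen in T: m_A = 997×0.875 + (1−0.168)·(1−0.832)·m_A, so m_A = 872.38/0.8602 = 1014.1 kg/min.
A = (1−0.832)×1014.1 + 741.82 = 912.19 kg/min.
Purge P = 0.168×912.19 = 153.25 kg/min.

153.2 kg/min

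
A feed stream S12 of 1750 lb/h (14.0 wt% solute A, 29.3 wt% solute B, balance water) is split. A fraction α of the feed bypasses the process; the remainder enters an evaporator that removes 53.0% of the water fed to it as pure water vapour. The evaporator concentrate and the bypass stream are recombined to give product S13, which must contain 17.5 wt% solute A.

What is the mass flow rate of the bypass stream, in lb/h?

All 1750×0.140 = 245 lb/h of solute A reaches S13, so S13 = 245/0.175 = 1400 lb/h and vapour = 350 lb/h.
The evaporator receives (1−α)·1750 of feed at 0.567 water and removes 0.530 of that water:
0.530×0.567×(1−α)×1750 = 350
(1−α) = 350/525.89 = 0.6655;  α = 0.3345.
Bypass flow = 0.3345×1750 = 585.31 lb/h.

585.3 lb/h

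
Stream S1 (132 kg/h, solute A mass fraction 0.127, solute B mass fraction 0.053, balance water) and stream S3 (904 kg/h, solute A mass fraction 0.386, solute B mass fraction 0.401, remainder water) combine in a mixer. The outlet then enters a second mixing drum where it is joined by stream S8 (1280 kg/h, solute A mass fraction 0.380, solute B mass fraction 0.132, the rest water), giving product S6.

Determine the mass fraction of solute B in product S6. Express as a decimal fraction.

Overall, product flow = 2316 kg/h.
solute B in = 132×0.053 + 904×0.401 + 1280×0.132 = 538.46 kg/h.
solute B fraction in S6 = 0.232.

0.232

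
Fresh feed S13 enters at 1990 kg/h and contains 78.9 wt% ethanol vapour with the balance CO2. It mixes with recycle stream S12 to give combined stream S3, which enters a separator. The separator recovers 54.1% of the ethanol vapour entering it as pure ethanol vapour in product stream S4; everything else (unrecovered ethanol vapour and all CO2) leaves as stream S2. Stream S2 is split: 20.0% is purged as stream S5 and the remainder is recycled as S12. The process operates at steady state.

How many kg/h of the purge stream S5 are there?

647.7 kg/h

CO2 enters only via S13 and leaves only via the purge: 1990×0.211 = 0.200×(CO2 in S2), and the separator passes all CO2, so CO2 in S3 = CO2 in S2 = 2099.4 kg/h.
ethanol vapour in S3: m_A = 1990×0.789 + (1−0.200)·(1−0.541)·m_A, so m_A = 1570.1/0.6328 = 2481.2 kg/h.
S2 = (1−0.541)×2481.2 + 2099.4 = 3238.3 kg/h.
Purge S5 = 0.200×3238.3 = 647.67 kg/h.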